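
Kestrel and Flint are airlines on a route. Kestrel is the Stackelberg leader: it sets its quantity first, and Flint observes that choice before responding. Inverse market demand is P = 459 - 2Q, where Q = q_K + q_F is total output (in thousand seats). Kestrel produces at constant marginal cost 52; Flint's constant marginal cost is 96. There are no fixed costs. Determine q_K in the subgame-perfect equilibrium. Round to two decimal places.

112.75

Solve by backward induction. Given q_K, the follower Flint maximises π_F = (459 - 2q_K - 2q_F)q_F - 96q_F.
∂π_F/∂q_F = 363 - 2q_K - 4q_F = 0 gives the reaction function q_F = (363 - 2q_K)/4.
Kestrel substitutes q_F(q_K) into its own profit: π_K = q_K(459 - 2q_K - (363 - 2q_K)/2) - 52q_K = (555/2 - q_K)q_K - 52q_K.
The leader's first-order condition 451/2 - 2q_K = 0 yields q_K = 451/4.
Then q_F = (363 - 2·(451/4))/4 = 275/8.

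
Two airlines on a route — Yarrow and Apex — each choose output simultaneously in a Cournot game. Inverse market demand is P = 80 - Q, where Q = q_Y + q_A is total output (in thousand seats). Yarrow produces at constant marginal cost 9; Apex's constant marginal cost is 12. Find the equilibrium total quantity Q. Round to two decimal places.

46.33

Yarrow's profit: π_Y = (80 - Q)q_Y - (9q_Y). Setting ∂π_Y/∂q_Y = 0: 71 - 2q_Y - (q_A) = 0.
Apex's first-order condition: 68 - 2q_A - (q_Y) = 0.
Rearranging gives the reaction functions q_Y = (71 - q_A)/2 and q_A = (68 - q_Y)/2.
Substituting one into the other gives q_Y = 74/3 and q_A = 65/3.
Total output Q = 74/3 + 65/3 = 139/3.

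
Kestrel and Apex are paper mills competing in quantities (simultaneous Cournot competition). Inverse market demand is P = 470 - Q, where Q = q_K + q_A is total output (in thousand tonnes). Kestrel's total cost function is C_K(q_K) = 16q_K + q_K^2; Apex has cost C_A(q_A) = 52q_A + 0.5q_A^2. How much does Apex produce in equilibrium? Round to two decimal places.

Kestrel's profit: π_K = (470 - Q)q_K - (16q_K + q_K²). Setting ∂π_K/∂q_K = 0: 454 - 4q_K - (q_A) = 0.
Apex's first-order condition: 418 - 3q_A - (q_K) = 0.
So q_K = (454 - q_A)/4 and q_A = (418 - q_K)/3.
Solving the pair: q_K = 944/11, q_A = 1218/11.

110.73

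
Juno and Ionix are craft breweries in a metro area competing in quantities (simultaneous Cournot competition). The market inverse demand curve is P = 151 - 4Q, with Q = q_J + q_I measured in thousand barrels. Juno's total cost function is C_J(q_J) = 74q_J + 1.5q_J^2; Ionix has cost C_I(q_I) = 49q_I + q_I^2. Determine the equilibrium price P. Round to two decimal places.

Juno's profit: π_J = (151 - 4Q)q_J - (74q_J + (3/2)q_J²). Setting ∂π_J/∂q_J = 0: 77 - 11q_J - 4(q_I) = 0.
Ionix's profit: π_I = (151 - 4Q)q_I - (49q_I + q_I²). Setting ∂π_I/∂q_I = 0: 102 - 10q_I - 4(q_J) = 0.
So q_J = (77 - 4q_I)/11 and q_I = (102 - 4q_J)/10.
Solving the pair: q_J = 181/47, q_I = 407/47.
Total output Q = 588/47, so price P = 151 - 4·(588/47) = 100.9574.

100.96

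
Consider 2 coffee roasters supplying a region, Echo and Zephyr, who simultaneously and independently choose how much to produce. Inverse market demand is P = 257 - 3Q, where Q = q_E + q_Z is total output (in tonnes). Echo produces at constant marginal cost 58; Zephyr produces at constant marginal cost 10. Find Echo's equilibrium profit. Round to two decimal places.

844.48

Echo's profit: π_E = (257 - 3Q)q_E - (58q_E). Setting ∂π_E/∂q_E = 0: 199 - 6q_E - 3(q_Z) = 0.
Zephyr's first-order condition: 247 - 6q_Z - 3(q_E) = 0.
Rearranging gives the reaction functions q_E = (199 - 3q_Z)/6 and q_Z = (247 - 3q_E)/6.
Substituting one into the other gives q_E = 151/9 and q_Z = 295/9.
Price P = 257 - 3·(446/9) = 325/3.
Echo's profit: (325/3 - 58)·(151/9) = 844.4815.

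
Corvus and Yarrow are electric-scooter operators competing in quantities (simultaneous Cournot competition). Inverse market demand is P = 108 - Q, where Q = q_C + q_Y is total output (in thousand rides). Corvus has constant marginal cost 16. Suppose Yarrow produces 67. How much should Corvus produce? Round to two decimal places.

12.50

With the rival's output fixed at 67, Corvus's profit is π_C = (108 - 67 - q_C)q_C - (16q_C) = (41 - q_C)q_C - (16q_C).
∂π_C/∂q_C = 25 - 2q_C = 0, so q_C = 25/2.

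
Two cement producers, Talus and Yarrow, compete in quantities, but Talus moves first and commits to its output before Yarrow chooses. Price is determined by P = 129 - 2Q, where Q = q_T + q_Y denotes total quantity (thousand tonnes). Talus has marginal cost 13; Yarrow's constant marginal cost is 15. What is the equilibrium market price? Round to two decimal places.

42.50

The follower Yarrow best-responds to any q_T: π_Y = (129 - 2Q)q_Y - 15q_Y.
Setting the follower's marginal profit to zero, 114 - 2q_T - 4q_Y = 0, i.e. q_Y = (114 - 2q_T)/4.
The leader anticipates this reaction. Substituting into P = 129 - 2Q gives P = 72 - q_T, so π_T = (72 - q_T)q_T - 13q_T.
Maximising: ∂π_T/∂q_T = 59 - 2q_T = 0, giving q_T = 59/2.
Then q_Y = (114 - 2·(59/2))/4 = 55/4.
Total output Q = 173/4, so price P = 129 - 2·(173/4) = 85/2.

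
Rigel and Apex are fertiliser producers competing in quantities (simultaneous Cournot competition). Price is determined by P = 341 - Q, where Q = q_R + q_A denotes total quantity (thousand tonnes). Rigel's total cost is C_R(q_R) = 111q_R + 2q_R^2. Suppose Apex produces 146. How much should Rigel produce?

14

With the rival's output fixed at 146, Rigel's profit is π_R = (341 - 146 - q_R)q_R - (111q_R + 2q_R²) = (195 - q_R)q_R - (111q_R + 2q_R²).
∂π_R/∂q_R = 84 - 6q_R = 0, so q_R = 14.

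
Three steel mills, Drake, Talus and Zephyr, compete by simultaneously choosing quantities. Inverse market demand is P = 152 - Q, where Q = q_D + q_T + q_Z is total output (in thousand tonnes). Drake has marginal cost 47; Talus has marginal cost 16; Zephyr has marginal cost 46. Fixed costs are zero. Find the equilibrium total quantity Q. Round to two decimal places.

86.75

Drake's profit: π_D = (152 - Q)q_D - (47q_D). Setting ∂π_D/∂q_D = 0: 105 - 2q_D - (q_T + q_Z) = 0.
Talus's first-order condition: 136 - 2q_T - (q_D + q_Z) = 0.
Zephyr's profit: π_Z = (152 - Q)q_Z - (46q_Z). Setting ∂π_Z/∂q_Z = 0: 106 - 2q_Z - (q_D + q_T) = 0.
Summing all 3 equations gives 347 − 4Q = 0, hence Q = 347/4.
Back-substituting: q_D = (105 − 347/4) = 73/4, q_T = (136 − 347/4) = 197/4, q_Z = (106 − 347/4) = 77/4.
Total output Q = 73/4 + 197/4 + 77/4 = 347/4.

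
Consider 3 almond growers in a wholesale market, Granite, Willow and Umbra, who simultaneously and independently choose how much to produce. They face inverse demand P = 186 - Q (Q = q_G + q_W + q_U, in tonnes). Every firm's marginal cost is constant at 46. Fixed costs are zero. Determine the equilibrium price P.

81

A representative firm's profit is π_i = q_i(186 - Q) - 46q_i.
Setting ∂π_i/∂q_i = 0 with rivals' quantities fixed: 140 - 2q_i - Σ_{j≠i} q_j = 0.
By symmetry each firm produces the same amount; substituting Σ_{j≠i} q_j = 2q_i yields q_i = 140/4 = 35.
Total output Q = 105, so price P = 186 - 105 = 81.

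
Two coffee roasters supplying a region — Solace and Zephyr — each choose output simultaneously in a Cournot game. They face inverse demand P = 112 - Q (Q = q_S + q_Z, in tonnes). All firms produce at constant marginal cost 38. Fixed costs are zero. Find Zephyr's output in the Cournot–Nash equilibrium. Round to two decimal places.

Each firm earns π_i = (112 - Q)q_i - 38q_i.
First-order condition (treating rivals' output as given): 74 - 2q_i - q_j = 0.
With identical firms every q_j equals q_i, so q_j = q_i and 74 = 3q_i, giving q_i = 74/3.

24.67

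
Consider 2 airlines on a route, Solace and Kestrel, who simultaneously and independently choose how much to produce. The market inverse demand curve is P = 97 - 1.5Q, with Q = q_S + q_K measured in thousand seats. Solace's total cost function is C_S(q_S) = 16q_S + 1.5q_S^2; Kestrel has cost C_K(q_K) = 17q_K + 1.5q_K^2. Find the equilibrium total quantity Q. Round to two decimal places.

Solace's profit: π_S = (97 - 1.5Q)q_S - (16q_S + (3/2)q_S²). Setting ∂π_S/∂q_S = 0: 81 - 6q_S - (3/2)(q_K) = 0.
Kestrel's profit: π_K = (97 - 1.5Q)q_K - (17q_K + (3/2)q_K²). Setting ∂π_K/∂q_K = 0: 80 - 6q_K - (3/2)(q_S) = 0.
Rearranging gives the reaction functions q_S = (81 - (3/2)q_K)/6 and q_K = (80 - (3/2)q_S)/6.
Solving the pair: q_S = 488/45, q_K = 478/45.
Total output Q = 488/45 + 478/45 = 322/15.

21.47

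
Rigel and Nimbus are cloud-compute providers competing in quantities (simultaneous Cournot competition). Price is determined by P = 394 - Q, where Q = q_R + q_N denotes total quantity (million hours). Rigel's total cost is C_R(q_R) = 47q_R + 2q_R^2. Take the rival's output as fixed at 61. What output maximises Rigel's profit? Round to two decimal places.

With the rival's output fixed at 61, Rigel's profit is π_R = (394 - 61 - q_R)q_R - (47q_R + 2q_R²) = (333 - q_R)q_R - (47q_R + 2q_R²).
∂π_R/∂q_R = 286 - 6q_R = 0, so q_R = 143/3.

47.67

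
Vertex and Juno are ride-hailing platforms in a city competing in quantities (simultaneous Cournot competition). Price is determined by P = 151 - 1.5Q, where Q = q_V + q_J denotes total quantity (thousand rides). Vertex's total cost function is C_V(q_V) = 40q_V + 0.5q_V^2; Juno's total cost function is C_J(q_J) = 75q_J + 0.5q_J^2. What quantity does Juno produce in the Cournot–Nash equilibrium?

10

Vertex's profit: π_V = (151 - 1.5Q)q_V - (40q_V + (1/2)q_V²). Setting ∂π_V/∂q_V = 0: 111 - 4q_V - (3/2)(q_J) = 0.
Juno's first-order condition: 76 - 4q_J - (3/2)(q_V) = 0.
Best responses: q_V = (111 - (3/2)q_J)/4, q_J = (76 - (3/2)q_V)/4.
Substituting one into the other gives q_V = 24 and q_J = 10.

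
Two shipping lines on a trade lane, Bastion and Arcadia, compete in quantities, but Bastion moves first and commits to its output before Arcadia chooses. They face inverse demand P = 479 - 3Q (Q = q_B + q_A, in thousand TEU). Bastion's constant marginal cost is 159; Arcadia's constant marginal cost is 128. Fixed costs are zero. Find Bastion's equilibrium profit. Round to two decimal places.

Solve by backward induction. Given q_B, the follower Arcadia maximises π_A = (479 - 3q_B - 3q_A)q_A - 128q_A.
∂π_A/∂q_A = 351 - 3q_B - 6q_A = 0 gives the reaction function q_A = (351 - 3q_B)/6.
Bastion substitutes q_A(q_B) into its own profit: π_B = q_B(479 - 3q_B - (351 - 3q_B)/2) - 159q_B = (607/2 - (3/2)q_B)q_B - 159q_B.
Maximising: ∂π_B/∂q_B = 289/2 - 3q_B = 0, giving q_B = 289/6.
Then q_A = (351 - 3·(289/6))/6 = 413/12.
Price P = 479 - 3·(991/12) = 925/4.
Bastion's profit: (925/4 - 159)·(289/6) = 3480.0417.

3480.04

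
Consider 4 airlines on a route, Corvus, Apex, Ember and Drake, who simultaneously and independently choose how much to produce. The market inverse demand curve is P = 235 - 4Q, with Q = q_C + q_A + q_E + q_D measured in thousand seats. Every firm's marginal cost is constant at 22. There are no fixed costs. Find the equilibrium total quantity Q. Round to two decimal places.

A representative firm's profit is π_i = q_i(235 - 4Q) - 22q_i.
Setting ∂π_i/∂q_i = 0 with rivals' quantities fixed: 213 - 8q_i - 4·Σ_{j≠i} q_j = 0.
With identical firms every q_j equals q_i, so Σ_{j≠i} q_j = 3q_i and 213 = 20q_i, giving q_i = 213/20.
Total output Q = 213/20 + 213/20 + 213/20 + 213/20 = 213/5.

42.60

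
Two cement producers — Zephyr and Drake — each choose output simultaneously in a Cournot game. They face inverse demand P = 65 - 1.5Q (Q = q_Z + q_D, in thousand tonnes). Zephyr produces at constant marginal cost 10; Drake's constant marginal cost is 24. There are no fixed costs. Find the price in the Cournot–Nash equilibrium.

33

Zephyr's profit: π_Z = (65 - 1.5Q)q_Z - (10q_Z). Setting ∂π_Z/∂q_Z = 0: 55 - 3q_Z - (3/2)(q_D) = 0.
Drake's profit: π_D = (65 - 1.5Q)q_D - (24q_D). Setting ∂π_D/∂q_D = 0: 41 - 3q_D - (3/2)(q_Z) = 0.
So q_Z = (55 - (3/2)q_D)/3 and q_D = (41 - (3/2)q_Z)/3.
Solving the pair: q_Z = 46/3, q_D = 6.
Total output Q = 64/3, so price P = 65 - (3/2)·(64/3) = 33.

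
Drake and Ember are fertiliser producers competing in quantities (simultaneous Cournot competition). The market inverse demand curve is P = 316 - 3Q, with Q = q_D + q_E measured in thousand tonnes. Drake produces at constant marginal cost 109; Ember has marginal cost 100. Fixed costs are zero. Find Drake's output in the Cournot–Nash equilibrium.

Drake's profit: π_D = (316 - 3Q)q_D - (109q_D). Setting ∂π_D/∂q_D = 0: 207 - 6q_D - 3(q_E) = 0.
Ember's profit: π_E = (316 - 3Q)q_E - (100q_E). Setting ∂π_E/∂q_E = 0: 216 - 6q_E - 3(q_D) = 0.
Rearranging gives the reaction functions q_D = (207 - 3q_E)/6 and q_E = (216 - 3q_D)/6.
Substituting one into the other gives q_D = 22 and q_E = 25.

22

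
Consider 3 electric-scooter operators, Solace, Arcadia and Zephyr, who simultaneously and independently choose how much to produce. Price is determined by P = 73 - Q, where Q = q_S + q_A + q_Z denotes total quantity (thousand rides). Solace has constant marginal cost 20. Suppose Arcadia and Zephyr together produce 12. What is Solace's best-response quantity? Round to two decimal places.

With rivals' combined output fixed at 12, Solace's profit is π_S = (73 - 12 - q_S)q_S - (20q_S) = (61 - q_S)q_S - (20q_S).
∂π_S/∂q_S = 41 - 2q_S = 0, so q_S = 41/2.

20.50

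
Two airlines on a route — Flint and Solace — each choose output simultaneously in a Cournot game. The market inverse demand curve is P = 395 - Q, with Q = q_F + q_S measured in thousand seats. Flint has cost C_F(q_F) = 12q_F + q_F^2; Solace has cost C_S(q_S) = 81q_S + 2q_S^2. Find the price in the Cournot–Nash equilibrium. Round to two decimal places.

Flint's profit: π_F = (395 - Q)q_F - (12q_F + q_F²). Setting ∂π_F/∂q_F = 0: 383 - 4q_F - (q_S) = 0.
Solace's first-order condition: 314 - 6q_S - (q_F) = 0.
So q_F = (383 - q_S)/4 and q_S = (314 - q_F)/6.
Solving the pair: q_F = 1984/23, q_S = 873/23.
Total output Q = 124.2174, so price P = 395 - 124.2174 = 270.7826.

270.78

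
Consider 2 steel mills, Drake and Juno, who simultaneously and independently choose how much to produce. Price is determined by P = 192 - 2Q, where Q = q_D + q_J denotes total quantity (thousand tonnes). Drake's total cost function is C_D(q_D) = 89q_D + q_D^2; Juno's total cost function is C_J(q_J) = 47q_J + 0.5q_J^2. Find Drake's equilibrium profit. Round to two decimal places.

224.67

Drake's profit: π_D = (192 - 2Q)q_D - (89q_D + q_D²). Setting ∂π_D/∂q_D = 0: 103 - 6q_D - 2(q_J) = 0.
Juno's first-order condition: 145 - 5q_J - 2(q_D) = 0.
Rearranging gives the reaction functions q_D = (103 - 2q_J)/6 and q_J = (145 - 2q_D)/5.
Solving the pair: q_D = 225/26, q_J = 332/13.
Price P = 192 - 2·(889/26) = 1607/13.
Drake's profit: (1607/13)·(225/26) - 89·(225/26) - (225/26)² = 224.6672.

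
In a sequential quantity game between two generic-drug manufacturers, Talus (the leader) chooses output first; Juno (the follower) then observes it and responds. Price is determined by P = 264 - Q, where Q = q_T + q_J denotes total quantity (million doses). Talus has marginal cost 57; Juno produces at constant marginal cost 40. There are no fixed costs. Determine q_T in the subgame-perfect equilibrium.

Solve by backward induction. Given q_T, the follower Juno maximises π_J = (264 - q_T - q_J)q_J - 40q_J.
Follower FOC: 224 - q_T - 2q_J = 0, so q_J(q_T) = (224 - q_T)/2.
The leader anticipates this reaction. Substituting into P = 264 - Q gives P = 152 - (1/2)q_T, so π_T = (152 - (1/2)q_T)q_T - 57q_T.
Leader FOC: 95 - q_T = 0, so q_T = 95.
Then q_J = (224 - 95)/2 = 129/2.

95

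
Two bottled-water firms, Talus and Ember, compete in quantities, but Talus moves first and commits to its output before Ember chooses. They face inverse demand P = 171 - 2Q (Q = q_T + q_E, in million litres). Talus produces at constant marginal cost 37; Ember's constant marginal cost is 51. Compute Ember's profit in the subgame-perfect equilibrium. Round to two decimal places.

264.50

The follower Ember best-responds to any q_T: π_E = (171 - 2Q)q_E - 51q_E.
Follower FOC: 120 - 2q_T - 4q_E = 0, so q_E(q_T) = (120 - 2q_T)/4.
The leader anticipates this reaction. Substituting into P = 171 - 2Q gives P = 111 - q_T, so π_T = (111 - q_T)q_T - 37q_T.
Leader FOC: 74 - 2q_T = 0, so q_T = 37.
Then q_E = (120 - 2·37)/4 = 23/2.
Price P = 171 - 2·(97/2) = 74.
Ember's profit: (74 - 51)·(23/2) = 529/2.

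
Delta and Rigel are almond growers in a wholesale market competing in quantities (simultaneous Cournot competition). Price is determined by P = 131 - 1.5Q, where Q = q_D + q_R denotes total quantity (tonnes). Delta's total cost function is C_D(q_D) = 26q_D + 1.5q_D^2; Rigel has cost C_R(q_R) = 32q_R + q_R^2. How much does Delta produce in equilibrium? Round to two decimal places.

13.57

Delta's profit: π_D = (131 - 1.5Q)q_D - (26q_D + (3/2)q_D²). Setting ∂π_D/∂q_D = 0: 105 - 6q_D - (3/2)(q_R) = 0.
Rigel's profit: π_R = (131 - 1.5Q)q_R - (32q_R + q_R²). Setting ∂π_R/∂q_R = 0: 99 - 5q_R - (3/2)(q_D) = 0.
Rearranging gives the reaction functions q_D = (105 - (3/2)q_R)/6 and q_R = (99 - (3/2)q_D)/5.
Substituting one into the other gives q_D = 502/37 and q_R = 582/37.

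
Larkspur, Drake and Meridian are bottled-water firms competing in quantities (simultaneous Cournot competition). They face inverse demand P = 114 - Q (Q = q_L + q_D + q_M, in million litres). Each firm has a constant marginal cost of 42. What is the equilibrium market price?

60

A representative firm's profit is π_i = q_i(114 - Q) - 42q_i.
Setting ∂π_i/∂q_i = 0 with rivals' quantities fixed: 72 - 2q_i - Σ_{j≠i} q_j = 0.
With identical firms every q_j equals q_i, so Σ_{j≠i} q_j = 2q_i and 72 = 4q_i, giving q_i = 18.
Total output Q = 54, so price P = 114 - 54 = 60.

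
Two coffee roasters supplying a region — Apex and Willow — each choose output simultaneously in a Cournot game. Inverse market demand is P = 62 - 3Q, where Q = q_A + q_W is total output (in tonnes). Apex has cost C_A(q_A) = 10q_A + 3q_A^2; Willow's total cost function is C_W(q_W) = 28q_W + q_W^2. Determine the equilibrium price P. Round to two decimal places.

42.48

Apex's profit: π_A = (62 - 3Q)q_A - (10q_A + 3q_A²). Setting ∂π_A/∂q_A = 0: 52 - 12q_A - 3(q_W) = 0.
Willow's profit: π_W = (62 - 3Q)q_W - (28q_W + q_W²). Setting ∂π_W/∂q_W = 0: 34 - 8q_W - 3(q_A) = 0.
So q_A = (52 - 3q_W)/12 and q_W = (34 - 3q_A)/8.
Solving the pair: q_A = 314/87, q_W = 84/29.
Total output Q = 566/87, so price P = 62 - 3·(566/87) = 1232/29.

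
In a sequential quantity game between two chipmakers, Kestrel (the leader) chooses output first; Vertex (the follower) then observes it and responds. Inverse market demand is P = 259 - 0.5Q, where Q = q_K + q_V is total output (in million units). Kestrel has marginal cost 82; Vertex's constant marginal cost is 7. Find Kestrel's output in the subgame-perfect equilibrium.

Solve by backward induction. Given q_K, the follower Vertex maximises π_V = (259 - (1/2)q_K - (1/2)q_V)q_V - 7q_V.
Follower FOC: 252 - (1/2)q_K - q_V = 0, so q_V(q_K) = (252 - (1/2)q_K).
Kestrel substitutes q_V(q_K) into its own profit: π_K = q_K(259 - (1/2)q_K - (252 - (1/2)q_K)/2) - 82q_K = (133 - (1/4)q_K)q_K - 82q_K.
The leader's first-order condition 51 - (1/2)q_K = 0 yields q_K = 102.
Then q_V = (252 - (1/2)·102) = 201.

102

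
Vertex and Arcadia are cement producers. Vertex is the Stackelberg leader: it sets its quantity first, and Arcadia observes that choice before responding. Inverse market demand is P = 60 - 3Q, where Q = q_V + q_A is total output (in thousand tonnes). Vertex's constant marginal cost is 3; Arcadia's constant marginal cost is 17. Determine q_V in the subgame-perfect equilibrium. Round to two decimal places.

Solve by backward induction. Given q_V, the follower Arcadia maximises π_A = (60 - 3q_V - 3q_A)q_A - 17q_A.
Follower FOC: 43 - 3q_V - 6q_A = 0, so q_A(q_V) = (43 - 3q_V)/6.
Vertex substitutes q_A(q_V) into its own profit: π_V = q_V(60 - 3q_V - (43 - 3q_V)/2) - 3q_V = (77/2 - (3/2)q_V)q_V - 3q_V.
Maximising: ∂π_V/∂q_V = 71/2 - 3q_V = 0, giving q_V = 71/6.
Then q_A = (43 - 3·(71/6))/6 = 5/4.

11.83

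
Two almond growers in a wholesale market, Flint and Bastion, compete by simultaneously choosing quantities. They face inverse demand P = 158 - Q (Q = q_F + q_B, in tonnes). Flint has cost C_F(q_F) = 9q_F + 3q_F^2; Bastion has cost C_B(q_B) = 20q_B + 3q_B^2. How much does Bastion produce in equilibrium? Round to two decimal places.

15.16

Flint's profit: π_F = (158 - Q)q_F - (9q_F + 3q_F²). Setting ∂π_F/∂q_F = 0: 149 - 8q_F - (q_B) = 0.
Bastion's profit: π_B = (158 - Q)q_B - (20q_B + 3q_B²). Setting ∂π_B/∂q_B = 0: 138 - 8q_B - (q_F) = 0.
So q_F = (149 - q_B)/8 and q_B = (138 - q_F)/8.
Substituting one into the other gives q_F = 1054/63 and q_B = 955/63.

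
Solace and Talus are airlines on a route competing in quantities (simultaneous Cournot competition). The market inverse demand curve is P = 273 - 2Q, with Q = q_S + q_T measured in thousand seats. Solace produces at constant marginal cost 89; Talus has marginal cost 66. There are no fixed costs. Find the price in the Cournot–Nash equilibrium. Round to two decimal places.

142.67

Solace's profit: π_S = (273 - 2Q)q_S - (89q_S). Setting ∂π_S/∂q_S = 0: 184 - 4q_S - 2(q_T) = 0.
Talus's first-order condition: 207 - 4q_T - 2(q_S) = 0.
Best responses: q_S = (184 - 2q_T)/4, q_T = (207 - 2q_S)/4.
Substituting one into the other gives q_S = 161/6 and q_T = 115/3.
Total output Q = 391/6, so price P = 273 - 2·(391/6) = 428/3.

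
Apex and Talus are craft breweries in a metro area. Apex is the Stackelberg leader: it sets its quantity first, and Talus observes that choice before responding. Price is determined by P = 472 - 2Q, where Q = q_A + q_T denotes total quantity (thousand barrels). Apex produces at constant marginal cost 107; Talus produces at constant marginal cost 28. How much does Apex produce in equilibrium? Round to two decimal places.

71.50

The follower Talus best-responds to any q_A: π_T = (472 - 2Q)q_T - 28q_T.
∂π_T/∂q_T = 444 - 2q_A - 4q_T = 0 gives the reaction function q_T = (444 - 2q_A)/4.
The leader anticipates this reaction. Substituting into P = 472 - 2Q gives P = 250 - q_A, so π_A = (250 - q_A)q_A - 107q_A.
Leader FOC: 143 - 2q_A = 0, so q_A = 143/2.
Then q_T = (444 - 2·(143/2))/4 = 301/4.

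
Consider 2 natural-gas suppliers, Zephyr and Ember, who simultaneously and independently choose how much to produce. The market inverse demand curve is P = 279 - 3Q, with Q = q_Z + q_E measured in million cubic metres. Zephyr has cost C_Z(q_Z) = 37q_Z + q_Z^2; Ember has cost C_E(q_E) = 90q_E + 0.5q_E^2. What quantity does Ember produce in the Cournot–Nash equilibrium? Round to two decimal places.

16.72

Zephyr's profit: π_Z = (279 - 3Q)q_Z - (37q_Z + q_Z²). Setting ∂π_Z/∂q_Z = 0: 242 - 8q_Z - 3(q_E) = 0.
Ember's first-order condition: 189 - 7q_E - 3(q_Z) = 0.
So q_Z = (242 - 3q_E)/8 and q_E = (189 - 3q_Z)/7.
Solving the pair: q_Z = 1127/47, q_E = 786/47.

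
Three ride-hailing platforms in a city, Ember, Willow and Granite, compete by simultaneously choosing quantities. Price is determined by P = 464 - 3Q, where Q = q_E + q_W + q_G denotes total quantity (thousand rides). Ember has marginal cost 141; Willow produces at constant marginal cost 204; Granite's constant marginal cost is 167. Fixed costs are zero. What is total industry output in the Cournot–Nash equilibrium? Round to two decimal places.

73.33

Ember's profit: π_E = (464 - 3Q)q_E - (141q_E). Setting ∂π_E/∂q_E = 0: 323 - 6q_E - 3(q_W + q_G) = 0.
Willow's profit: π_W = (464 - 3Q)q_W - (204q_W). Setting ∂π_W/∂q_W = 0: 260 - 6q_W - 3(q_E + q_G) = 0.
Granite's profit: π_G = (464 - 3Q)q_G - (167q_G). Setting ∂π_G/∂q_G = 0: 297 - 6q_G - 3(q_E + q_W) = 0.
Adding the 3 conditions: 880 − 6Q − 6Q = 0, i.e. Q = 220/3.
Back-substituting: q_E = (323 − 220)/3 = 103/3, q_W = (260 − 220)/3 = 40/3, q_G = (297 − 220)/3 = 77/3.
Total output Q = 103/3 + 40/3 + 77/3 = 220/3.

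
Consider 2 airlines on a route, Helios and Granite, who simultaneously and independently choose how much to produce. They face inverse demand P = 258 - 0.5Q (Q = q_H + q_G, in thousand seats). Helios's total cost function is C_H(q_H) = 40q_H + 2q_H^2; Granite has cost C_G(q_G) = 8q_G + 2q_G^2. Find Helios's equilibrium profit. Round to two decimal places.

Helios's profit: π_H = (258 - 0.5Q)q_H - (40q_H + 2q_H²). Setting ∂π_H/∂q_H = 0: 218 - 5q_H - (1/2)(q_G) = 0.
Granite's profit: π_G = (258 - 0.5Q)q_G - (8q_G + 2q_G²). Setting ∂π_G/∂q_G = 0: 250 - 5q_G - (1/2)(q_H) = 0.
Best responses: q_H = (218 - (1/2)q_G)/5, q_G = (250 - (1/2)q_H)/5.
Substituting one into the other gives q_H = 38.9899 and q_G = 46.1010.
Price P = 258 - (1/2)·(936/11) = 215.4545.
Helios's profit: 215.4545·38.9899 - 40·38.9899 - 2·38.9899² = 3800.5306.

3800.53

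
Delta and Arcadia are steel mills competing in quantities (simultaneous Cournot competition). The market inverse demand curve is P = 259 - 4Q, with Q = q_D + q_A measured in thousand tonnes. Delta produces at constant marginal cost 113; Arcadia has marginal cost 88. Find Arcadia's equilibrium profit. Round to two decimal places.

1067.11

Delta's profit: π_D = (259 - 4Q)q_D - (113q_D). Setting ∂π_D/∂q_D = 0: 146 - 8q_D - 4(q_A) = 0.
Arcadia's first-order condition: 171 - 8q_A - 4(q_D) = 0.
So q_D = (146 - 4q_A)/8 and q_A = (171 - 4q_D)/8.
Solving the pair: q_D = 121/12, q_A = 49/3.
Price P = 259 - 4·(317/12) = 460/3.
Arcadia's profit: (460/3 - 88)·(49/3) = 1067.1111.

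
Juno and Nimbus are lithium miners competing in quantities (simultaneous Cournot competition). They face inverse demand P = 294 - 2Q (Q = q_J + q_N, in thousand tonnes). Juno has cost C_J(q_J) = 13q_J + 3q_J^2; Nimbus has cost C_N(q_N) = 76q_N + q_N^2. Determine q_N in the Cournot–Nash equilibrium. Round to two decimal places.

Juno's profit: π_J = (294 - 2Q)q_J - (13q_J + 3q_J²). Setting ∂π_J/∂q_J = 0: 281 - 10q_J - 2(q_N) = 0.
Nimbus's first-order condition: 218 - 6q_N - 2(q_J) = 0.
Best responses: q_J = (281 - 2q_N)/10, q_N = (218 - 2q_J)/6.
Solving the pair: q_J = 625/28, q_N = 809/28.

28.89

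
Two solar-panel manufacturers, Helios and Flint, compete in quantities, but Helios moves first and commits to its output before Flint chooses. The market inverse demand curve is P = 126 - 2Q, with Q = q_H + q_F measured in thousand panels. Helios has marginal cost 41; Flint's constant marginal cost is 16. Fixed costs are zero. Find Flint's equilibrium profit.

Solve by backward induction. Given q_H, the follower Flint maximises π_F = (126 - 2q_H - 2q_F)q_F - 16q_F.
∂π_F/∂q_F = 110 - 2q_H - 4q_F = 0 gives the reaction function q_F = (110 - 2q_H)/4.
Helios substitutes q_F(q_H) into its own profit: π_H = q_H(126 - 2q_H - (110 - 2q_H)/2) - 41q_H = (71 - q_H)q_H - 41q_H.
Maximising: ∂π_H/∂q_H = 30 - 2q_H = 0, giving q_H = 15.
Then q_F = (110 - 2·15)/4 = 20.
Price P = 126 - 2·35 = 56.
Flint's profit: (56 - 16)·20 = 800.

800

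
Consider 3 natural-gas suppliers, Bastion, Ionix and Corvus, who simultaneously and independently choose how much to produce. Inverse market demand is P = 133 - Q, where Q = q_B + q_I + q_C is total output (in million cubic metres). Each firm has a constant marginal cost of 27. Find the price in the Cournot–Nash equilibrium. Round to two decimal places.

53.50

A representative firm's profit is π_i = q_i(133 - Q) - 27q_i.
Setting ∂π_i/∂q_i = 0 with rivals' quantities fixed: 106 - 2q_i - Σ_{j≠i} q_j = 0.
By symmetry each firm produces the same amount; substituting Σ_{j≠i} q_j = 2q_i yields q_i = 106/4 = 53/2.
Total output Q = 159/2, so price P = 133 - 159/2 = 107/2.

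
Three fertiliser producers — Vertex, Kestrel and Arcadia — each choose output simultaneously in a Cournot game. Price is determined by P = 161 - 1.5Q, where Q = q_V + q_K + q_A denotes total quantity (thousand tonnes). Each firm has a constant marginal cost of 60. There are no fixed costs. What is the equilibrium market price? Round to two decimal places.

Each firm earns π_i = (161 - 1.5Q)q_i - 60q_i.
Setting ∂π_i/∂q_i = 0 with rivals' quantities fixed: 101 - 3q_i - (3/2)·Σ_{j≠i} q_j = 0.
By symmetry each firm produces the same amount; substituting Σ_{j≠i} q_j = 2q_i yields q_i = 101/6.
Total output Q = 101/2, so price P = 161 - (3/2)·(101/2) = 341/4.

85.25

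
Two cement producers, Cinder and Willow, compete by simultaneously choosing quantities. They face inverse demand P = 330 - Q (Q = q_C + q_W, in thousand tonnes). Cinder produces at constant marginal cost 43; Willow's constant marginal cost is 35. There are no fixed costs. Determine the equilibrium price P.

136

Cinder's profit: π_C = (330 - Q)q_C - (43q_C). Setting ∂π_C/∂q_C = 0: 287 - 2q_C - (q_W) = 0.
Willow's first-order condition: 295 - 2q_W - (q_C) = 0.
So q_C = (287 - q_W)/2 and q_W = (295 - q_C)/2.
Substituting one into the other gives q_C = 93 and q_W = 101.
Total output Q = 194, so price P = 330 - 194 = 136.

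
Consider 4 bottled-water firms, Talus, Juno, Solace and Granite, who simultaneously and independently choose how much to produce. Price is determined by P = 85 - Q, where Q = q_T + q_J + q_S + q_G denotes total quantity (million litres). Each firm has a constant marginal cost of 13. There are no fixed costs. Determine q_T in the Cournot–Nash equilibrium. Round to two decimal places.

14.40

A representative firm's profit is π_i = q_i(85 - Q) - 13q_i.
First-order condition (treating rivals' output as given): 72 - 2q_i - Σ_{j≠i} q_j = 0.
With identical firms every q_j equals q_i, so Σ_{j≠i} q_j = 3q_i and 72 = 5q_i, giving q_i = 72/5.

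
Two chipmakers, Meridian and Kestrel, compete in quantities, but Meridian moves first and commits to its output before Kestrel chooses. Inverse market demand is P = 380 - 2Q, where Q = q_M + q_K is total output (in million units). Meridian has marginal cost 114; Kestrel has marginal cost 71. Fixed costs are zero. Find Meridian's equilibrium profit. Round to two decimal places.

3108.06

Solve by backward induction. Given q_M, the follower Kestrel maximises π_K = (380 - 2q_M - 2q_K)q_K - 71q_K.
Follower FOC: 309 - 2q_M - 4q_K = 0, so q_K(q_M) = (309 - 2q_M)/4.
Meridian substitutes q_K(q_M) into its own profit: π_M = q_M(380 - 2q_M - (309 - 2q_M)/2) - 114q_M = (451/2 - q_M)q_M - 114q_M.
Leader FOC: 223/2 - 2q_M = 0, so q_M = 223/4.
Then q_K = (309 - 2·(223/4))/4 = 395/8.
Price P = 380 - 2·(841/8) = 679/4.
Meridian's profit: (679/4 - 114)·(223/4) = 3108.0625.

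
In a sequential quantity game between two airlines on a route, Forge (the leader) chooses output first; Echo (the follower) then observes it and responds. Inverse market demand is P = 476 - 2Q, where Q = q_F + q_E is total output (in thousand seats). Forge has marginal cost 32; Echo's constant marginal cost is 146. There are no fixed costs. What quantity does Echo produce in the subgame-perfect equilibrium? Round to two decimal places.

12.75

The follower Echo best-responds to any q_F: π_E = (476 - 2Q)q_E - 146q_E.
∂π_E/∂q_E = 330 - 2q_F - 4q_E = 0 gives the reaction function q_E = (330 - 2q_F)/4.
The leader anticipates this reaction. Substituting into P = 476 - 2Q gives P = 311 - q_F, so π_F = (311 - q_F)q_F - 32q_F.
Leader FOC: 279 - 2q_F = 0, so q_F = 279/2.
Then q_E = (330 - 2·(279/2))/4 = 51/4.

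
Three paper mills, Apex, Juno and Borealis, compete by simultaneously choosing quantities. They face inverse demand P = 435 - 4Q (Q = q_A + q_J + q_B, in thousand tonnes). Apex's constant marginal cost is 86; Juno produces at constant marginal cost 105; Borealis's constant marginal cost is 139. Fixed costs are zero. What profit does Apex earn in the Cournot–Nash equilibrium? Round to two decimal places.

2769.39

Apex's profit: π_A = (435 - 4Q)q_A - (86q_A). Setting ∂π_A/∂q_A = 0: 349 - 8q_A - 4(q_J + q_B) = 0.
Juno's first-order condition: 330 - 8q_J - 4(q_A + q_B) = 0.
Borealis's first-order condition: 296 - 8q_B - 4(q_A + q_J) = 0.
Summing all 3 equations gives 975 − 16Q = 0, hence Q = 975/16.
Back-substituting: q_A = (349 − 975/4)/4 = 421/16, q_J = (330 − 975/4)/4 = 345/16, q_B = (296 − 975/4)/4 = 209/16.
Price P = 435 - 4·(975/16) = 765/4.
Apex's profit: (765/4 - 86)·(421/16) = 2769.3906.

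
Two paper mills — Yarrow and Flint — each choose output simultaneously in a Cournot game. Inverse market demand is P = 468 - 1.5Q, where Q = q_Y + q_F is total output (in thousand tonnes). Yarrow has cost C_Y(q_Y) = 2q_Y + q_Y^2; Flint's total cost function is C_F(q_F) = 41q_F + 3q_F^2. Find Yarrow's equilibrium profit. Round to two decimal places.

Yarrow's profit: π_Y = (468 - 1.5Q)q_Y - (2q_Y + q_Y²). Setting ∂π_Y/∂q_Y = 0: 466 - 5q_Y - (3/2)(q_F) = 0.
Flint's first-order condition: 427 - 9q_F - (3/2)(q_Y) = 0.
Best responses: q_Y = (466 - (3/2)q_F)/5, q_F = (427 - (3/2)q_Y)/9.
Substituting one into the other gives q_Y = 83.1228 and q_F = 33.5906.
Price P = 468 - (3/2)·116.7135 = 292.9298.
Yarrow's profit: 292.9298·83.1228 - 2·83.1228 - 83.1228² = 17273.5026.

17273.50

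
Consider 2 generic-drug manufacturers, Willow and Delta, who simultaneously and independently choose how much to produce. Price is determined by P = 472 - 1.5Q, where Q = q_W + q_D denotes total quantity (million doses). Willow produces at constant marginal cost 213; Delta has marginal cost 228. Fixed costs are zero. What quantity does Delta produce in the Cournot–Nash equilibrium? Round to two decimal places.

Willow's profit: π_W = (472 - 1.5Q)q_W - (213q_W). Setting ∂π_W/∂q_W = 0: 259 - 3q_W - (3/2)(q_D) = 0.
Delta's first-order condition: 244 - 3q_D - (3/2)(q_W) = 0.
Rearranging gives the reaction functions q_W = (259 - (3/2)q_D)/3 and q_D = (244 - (3/2)q_W)/3.
Substituting one into the other gives q_W = 548/9 and q_D = 458/9.

50.89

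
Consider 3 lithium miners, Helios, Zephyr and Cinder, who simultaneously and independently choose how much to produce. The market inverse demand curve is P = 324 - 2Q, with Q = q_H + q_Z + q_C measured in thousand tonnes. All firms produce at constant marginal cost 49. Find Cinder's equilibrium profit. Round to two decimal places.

Each firm earns π_i = (324 - 2Q)q_i - 49q_i.
Setting ∂π_i/∂q_i = 0 with rivals' quantities fixed: 275 - 4q_i - 2·Σ_{j≠i} q_j = 0.
By symmetry each firm produces the same amount; substituting Σ_{j≠i} q_j = 2q_i yields q_i = 275/8.
Price P = 324 - 2·(825/8) = 471/4.
Cinder's profit: (471/4 - 49)·(275/8) = 2363.2813.

2363.28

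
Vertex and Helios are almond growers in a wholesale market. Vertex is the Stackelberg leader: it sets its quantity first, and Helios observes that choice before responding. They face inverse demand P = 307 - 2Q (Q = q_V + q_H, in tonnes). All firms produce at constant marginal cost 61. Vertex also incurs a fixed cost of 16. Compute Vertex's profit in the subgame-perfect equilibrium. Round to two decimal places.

The follower Helios best-responds to any q_V: π_H = (307 - 2Q)q_H - 61q_H.
Setting the follower's marginal profit to zero, 246 - 2q_V - 4q_H = 0, i.e. q_H = (246 - 2q_V)/4.
Vertex substitutes q_H(q_V) into its own profit: π_V = q_V(307 - 2q_V - (246 - 2q_V)/2) - 61q_V = (184 - q_V)q_V - 61q_V.
Maximising: ∂π_V/∂q_V = 123 - 2q_V = 0, giving q_V = 123/2.
Then q_H = (246 - 2·(123/2))/4 = 123/4.
Price P = 307 - 2·(369/4) = 245/2.
Vertex's profit: (245/2 - 61)·(123/2) - 16 = 3766.2500.

3766.25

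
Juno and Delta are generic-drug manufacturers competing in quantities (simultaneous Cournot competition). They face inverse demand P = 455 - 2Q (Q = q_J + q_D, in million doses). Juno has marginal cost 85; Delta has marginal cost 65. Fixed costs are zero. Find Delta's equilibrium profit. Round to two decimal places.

Juno's profit: π_J = (455 - 2Q)q_J - (85q_J). Setting ∂π_J/∂q_J = 0: 370 - 4q_J - 2(q_D) = 0.
Delta's profit: π_D = (455 - 2Q)q_D - (65q_D). Setting ∂π_D/∂q_D = 0: 390 - 4q_D - 2(q_J) = 0.
Rearranging gives the reaction functions q_J = (370 - 2q_D)/4 and q_D = (390 - 2q_J)/4.
Substituting one into the other gives q_J = 175/3 and q_D = 205/3.
Price P = 455 - 2·(380/3) = 605/3.
Delta's profit: (605/3 - 65)·(205/3) = 9338.8889.

9338.89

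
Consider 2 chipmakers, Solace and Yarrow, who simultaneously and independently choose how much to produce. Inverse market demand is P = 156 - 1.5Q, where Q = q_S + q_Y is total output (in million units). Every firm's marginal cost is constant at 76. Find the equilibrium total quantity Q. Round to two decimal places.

Each firm earns π_i = (156 - 1.5Q)q_i - 76q_i.
Setting ∂π_i/∂q_i = 0 with rivals' quantities fixed: 80 - 3q_i - (3/2)q_j = 0.
By symmetry each firm produces the same amount; substituting q_j = q_i yields q_i = 80/(9/2) = 160/9.
Total output Q = 160/9 + 160/9 = 320/9.

35.56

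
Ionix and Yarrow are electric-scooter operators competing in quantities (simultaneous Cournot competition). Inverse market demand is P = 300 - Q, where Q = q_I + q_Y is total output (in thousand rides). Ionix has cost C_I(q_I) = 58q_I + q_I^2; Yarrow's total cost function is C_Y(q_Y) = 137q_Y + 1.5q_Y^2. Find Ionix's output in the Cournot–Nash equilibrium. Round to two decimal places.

Ionix's profit: π_I = (300 - Q)q_I - (58q_I + q_I²). Setting ∂π_I/∂q_I = 0: 242 - 4q_I - (q_Y) = 0.
Yarrow's first-order condition: 163 - 5q_Y - (q_I) = 0.
Rearranging gives the reaction functions q_I = (242 - q_Y)/4 and q_Y = (163 - q_I)/5.
Solving the pair: q_I = 1047/19, q_Y = 410/19.

55.11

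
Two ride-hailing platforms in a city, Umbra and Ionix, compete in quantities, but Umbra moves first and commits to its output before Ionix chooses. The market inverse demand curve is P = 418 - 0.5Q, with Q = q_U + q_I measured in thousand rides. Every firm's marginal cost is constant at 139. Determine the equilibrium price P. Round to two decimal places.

The follower Ionix best-responds to any q_U: π_I = (418 - 0.5Q)q_I - 139q_I.
Follower FOC: 279 - (1/2)q_U - q_I = 0, so q_I(q_U) = (279 - (1/2)q_U).
Umbra substitutes q_I(q_U) into its own profit: π_U = q_U(418 - (1/2)q_U - (279 - (1/2)q_U)/2) - 139q_U = (557/2 - (1/4)q_U)q_U - 139q_U.
The leader's first-order condition 279/2 - (1/2)q_U = 0 yields q_U = 279.
Then q_I = (279 - (1/2)·279) = 279/2.
Total output Q = 837/2, so price P = 418 - (1/2)·(837/2) = 835/4.

208.75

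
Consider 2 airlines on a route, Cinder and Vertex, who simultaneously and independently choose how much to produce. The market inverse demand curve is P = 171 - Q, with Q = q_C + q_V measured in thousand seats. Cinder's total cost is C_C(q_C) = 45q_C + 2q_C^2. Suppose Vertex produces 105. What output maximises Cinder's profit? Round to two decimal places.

With the rival's output fixed at 105, Cinder's profit is π_C = (171 - 105 - q_C)q_C - (45q_C + 2q_C²) = (66 - q_C)q_C - (45q_C + 2q_C²).
∂π_C/∂q_C = 21 - 6q_C = 0, so q_C = 7/2.

3.50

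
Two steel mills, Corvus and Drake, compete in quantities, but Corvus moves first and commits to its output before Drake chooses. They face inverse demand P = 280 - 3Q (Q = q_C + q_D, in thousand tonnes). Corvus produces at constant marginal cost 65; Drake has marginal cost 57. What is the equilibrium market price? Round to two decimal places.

The follower Drake best-responds to any q_C: π_D = (280 - 3Q)q_D - 57q_D.
Follower FOC: 223 - 3q_C - 6q_D = 0, so q_D(q_C) = (223 - 3q_C)/6.
The leader anticipates this reaction. Substituting into P = 280 - 3Q gives P = 337/2 - (3/2)q_C, so π_C = (337/2 - (3/2)q_C)q_C - 65q_C.
The leader's first-order condition 207/2 - 3q_C = 0 yields q_C = 69/2.
Then q_D = (223 - 3·(69/2))/6 = 239/12.
Total output Q = 653/12, so price P = 280 - 3·(653/12) = 467/4.

116.75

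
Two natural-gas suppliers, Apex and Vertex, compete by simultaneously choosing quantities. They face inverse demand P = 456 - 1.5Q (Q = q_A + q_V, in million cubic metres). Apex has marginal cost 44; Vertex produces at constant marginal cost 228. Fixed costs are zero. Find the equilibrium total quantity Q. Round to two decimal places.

142.22

Apex's profit: π_A = (456 - 1.5Q)q_A - (44q_A). Setting ∂π_A/∂q_A = 0: 412 - 3q_A - (3/2)(q_V) = 0.
Vertex's profit: π_V = (456 - 1.5Q)q_V - (228q_V). Setting ∂π_V/∂q_V = 0: 228 - 3q_V - (3/2)(q_A) = 0.
Rearranging gives the reaction functions q_A = (412 - (3/2)q_V)/3 and q_V = (228 - (3/2)q_A)/3.
Solving the pair: q_A = 1192/9, q_V = 88/9.
Total output Q = 1192/9 + 88/9 = 1280/9.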